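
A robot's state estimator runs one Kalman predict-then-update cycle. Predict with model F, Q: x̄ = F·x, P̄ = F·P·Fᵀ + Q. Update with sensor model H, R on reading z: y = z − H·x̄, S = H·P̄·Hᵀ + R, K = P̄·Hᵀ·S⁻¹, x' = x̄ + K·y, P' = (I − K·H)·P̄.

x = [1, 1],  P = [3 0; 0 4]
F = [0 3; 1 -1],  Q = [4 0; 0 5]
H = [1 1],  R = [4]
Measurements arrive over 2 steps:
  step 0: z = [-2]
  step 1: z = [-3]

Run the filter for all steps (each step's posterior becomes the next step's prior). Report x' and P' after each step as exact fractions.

step 0: x̄ = F·x = [3, 0]
step 0: P̄ = F·P·Fᵀ + Q = [40 -12; -12 12]
step 0: y = z − H·x̄ = [-5]
step 0: S = H·P̄·Hᵀ + R = [32]
step 0: K = P̄·Hᵀ·S⁻¹ = [7/8; 0]
step 0: x' = x̄ + K·y = [-11/8, 0]
step 0: P' = (I − K·H)·P̄ = [31/2 -12; -12 12]
step 1: x̄ = F·x = [0, -11/8]
step 1: P̄ = F·P·Fᵀ + Q = [112 -72; -72 113/2]
step 1: y = z − H·x̄ = [-13/8]
step 1: S = H·P̄·Hᵀ + R = [57/2]
step 1: K = P̄·Hᵀ·S⁻¹ = [80/57; -31/57]
step 1: x' = x̄ + K·y = [-130/57, -28/57]
step 1: P' = (I − K·H)·P̄ = [3184/57 -2864/57; -2864/57 2740/57]

step 0: x' = [-11/8, 0], P' = [31/2 -12; -12 12]
step 1: x' = [-130/57, -28/57], P' = [3184/57 -2864/57; -2864/57 2740/57]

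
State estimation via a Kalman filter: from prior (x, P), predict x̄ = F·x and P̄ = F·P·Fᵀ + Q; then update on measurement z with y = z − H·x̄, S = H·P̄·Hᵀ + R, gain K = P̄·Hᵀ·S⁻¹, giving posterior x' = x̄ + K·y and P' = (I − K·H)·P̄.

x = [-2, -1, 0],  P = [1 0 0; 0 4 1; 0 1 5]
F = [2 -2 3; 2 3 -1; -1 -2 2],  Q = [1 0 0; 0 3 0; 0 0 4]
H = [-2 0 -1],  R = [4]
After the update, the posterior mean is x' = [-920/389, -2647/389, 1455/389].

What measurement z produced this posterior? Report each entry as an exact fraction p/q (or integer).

x̄ = F·x = [-2, -7, 4]
P̄ = F·P·Fᵀ + Q = [54 -24 34; -24 42 -28; 34 -28 33]
S = H·P̄·Hᵀ + R = [389]
K = P̄·Hᵀ·S⁻¹ = [-142/389; 76/389; -101/389]
x' − x̄ = [-142/389, 76/389, -101/389] = K·y
y = (KᵀK)⁻¹·Kᵀ·(x' − x̄) = [1]
z = y + H·x̄ = [1] + [0] = [1]

z = [1]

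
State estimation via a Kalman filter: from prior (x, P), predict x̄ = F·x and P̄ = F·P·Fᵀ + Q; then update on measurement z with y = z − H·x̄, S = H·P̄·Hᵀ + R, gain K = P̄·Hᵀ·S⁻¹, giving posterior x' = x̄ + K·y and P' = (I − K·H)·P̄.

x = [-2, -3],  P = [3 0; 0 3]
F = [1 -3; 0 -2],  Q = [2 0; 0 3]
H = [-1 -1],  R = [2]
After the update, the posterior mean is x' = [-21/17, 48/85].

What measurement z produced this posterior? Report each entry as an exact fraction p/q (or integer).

x̄ = F·x = [7, 6]
P̄ = F·P·Fᵀ + Q = [32 18; 18 15]
S = H·P̄·Hᵀ + R = [85]
K = P̄·Hᵀ·S⁻¹ = [-10/17; -33/85]
x' − x̄ = [-140/17, -462/85] = K·y
y = (KᵀK)⁻¹·Kᵀ·(x' − x̄) = [14]
z = y + H·x̄ = [14] + [-13] = [1]

z = [1]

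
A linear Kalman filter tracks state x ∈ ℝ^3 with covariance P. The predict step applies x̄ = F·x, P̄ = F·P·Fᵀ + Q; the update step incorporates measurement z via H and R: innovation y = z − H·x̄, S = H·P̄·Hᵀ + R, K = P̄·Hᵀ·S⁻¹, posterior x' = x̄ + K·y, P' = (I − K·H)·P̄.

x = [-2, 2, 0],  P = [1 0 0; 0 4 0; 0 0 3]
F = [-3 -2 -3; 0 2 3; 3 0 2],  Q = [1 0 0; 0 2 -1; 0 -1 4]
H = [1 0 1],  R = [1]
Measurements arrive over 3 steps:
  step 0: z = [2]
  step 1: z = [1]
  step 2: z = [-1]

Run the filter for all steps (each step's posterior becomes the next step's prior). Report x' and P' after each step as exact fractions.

step 0: x' = [206/25, -56/25, -162/25], P' = [649/25 -399/25 -623/25; -399/25 449/25 373/25; -623/25 373/25 621/25]
step 1: x' = [-9067/1353, -10226/1353, 3501/451], P' = [48710/4059 14752/4059 -5145/451; 14752/4059 155381/4059 -2380/451; -5145/451 -2380/451 5326/451]
step 2: x' = [670447/152033, 4982629/304066, -1628007/304066], P' = [3323832/152033 5308507/304066 -6373853/304066; 5308507/304066 32350109/608132 -11215039/608132; -6373853/304066 -11215039/608132 12804157/608132]

step 0: x̄ = F·x = [2, 4, -6]
step 0: P̄ = F·P·Fᵀ + Q = [53 -43 -27; -43 45 17; -27 17 25]
step 0: y = z − H·x̄ = [6]
step 0: S = H·P̄·Hᵀ + R = [25]
step 0: K = P̄·Hᵀ·S⁻¹ = [26/25; -26/25; -2/25]
step 0: x' = x̄ + K·y = [206/25, -56/25, -162/25]
step 0: P' = (I − K·H)·P̄ = [649/25 -399/25 -623/25; -399/25 449/25 373/25; -623/25 373/25 621/25]
step 1: x̄ = F·x = [-4/5, -598/25, 294/25]
step 1: P̄ = F·P·Fᵀ + Q = [69 -772/5 136/5; -772/5 11911/25 -2808/25; 136/5 -2808/25 949/25]
step 1: y = z − H·x̄ = [-249/25]
step 1: S = H·P̄·Hᵀ + R = [4059/25]
step 1: K = P̄·Hᵀ·S⁻¹ = [2405/4059; -6668/4059; 181/451]
step 1: x' = x̄ + K·y = [-9067/1353, -10226/1353, 3501/451]
step 1: P' = (I − K·H)·P̄ = [48710/4059 14752/4059 -5145/451; 14752/4059 155381/4059 -2380/451; -5145/451 -2380/451 5326/451]
step 2: x̄ = F·x = [16144/1353, 11057/1353, -2065/451]
step 2: P̄ = F·P·Fᵀ + Q = [581873/4059 -467657/4059 -11417/1353; -467657/4059 804008/4059 -43456/1353; -11417/1353 -43456/1353 10078/451]
step 2: y = z − H·x̄ = [-11302/1353]
step 2: S = H·P̄·Hᵀ + R = [608132/4059]
step 2: K = P̄·Hᵀ·S⁻¹ = [273811/304066; -598025/608132; 56451/608132]
step 2: x' = x̄ + K·y = [670447/152033, 4982629/304066, -1628007/304066]
step 2: P' = (I − K·H)·P̄ = [3323832/152033 5308507/304066 -6373853/304066; 5308507/304066 32350109/608132 -11215039/608132; -6373853/304066 -11215039/608132 12804157/608132]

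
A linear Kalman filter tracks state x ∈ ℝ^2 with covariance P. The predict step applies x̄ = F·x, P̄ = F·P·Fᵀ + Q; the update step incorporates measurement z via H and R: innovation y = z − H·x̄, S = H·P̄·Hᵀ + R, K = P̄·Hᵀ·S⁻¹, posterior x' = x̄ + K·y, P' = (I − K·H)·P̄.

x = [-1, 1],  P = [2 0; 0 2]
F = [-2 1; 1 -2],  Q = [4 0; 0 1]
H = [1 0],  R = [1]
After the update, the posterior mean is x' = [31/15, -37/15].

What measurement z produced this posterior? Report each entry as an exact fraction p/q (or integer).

x̄ = F·x = [3, -3]
P̄ = F·P·Fᵀ + Q = [14 -8; -8 11]
S = H·P̄·Hᵀ + R = [15]
K = P̄·Hᵀ·S⁻¹ = [14/15; -8/15]
x' − x̄ = [-14/15, 8/15] = K·y
y = (KᵀK)⁻¹·Kᵀ·(x' − x̄) = [-1]
z = y + H·x̄ = [-1] + [3] = [2]

z = [2]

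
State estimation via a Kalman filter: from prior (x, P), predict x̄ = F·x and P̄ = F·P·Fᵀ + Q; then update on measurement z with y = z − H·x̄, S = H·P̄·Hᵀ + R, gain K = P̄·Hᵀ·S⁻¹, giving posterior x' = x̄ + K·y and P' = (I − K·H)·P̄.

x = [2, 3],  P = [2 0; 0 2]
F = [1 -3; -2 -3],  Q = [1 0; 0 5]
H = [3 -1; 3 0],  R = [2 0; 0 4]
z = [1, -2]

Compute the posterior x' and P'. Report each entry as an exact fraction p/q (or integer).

x̄ = F·x = [-7, -13]
P̄ = F·P·Fᵀ + Q = [21 14; 14 31]
y = z − H·x̄ = [9, 19]
S = H·P̄·Hᵀ + R = [138 147; 147 193]
K = P̄·Hᵀ·S⁻¹ = [196/5025 497/1675; -4051/5025 1393/1675]
x' = x̄ + K·y = [-1694/1675, -7461/1675]
P' = (I − K·H)·P̄ = [1988/5025 5572/5025; 5572/5025 24818/5025]

x' = [-1694/1675, -7461/1675]
P' = [1988/5025 5572/5025; 5572/5025 24818/5025]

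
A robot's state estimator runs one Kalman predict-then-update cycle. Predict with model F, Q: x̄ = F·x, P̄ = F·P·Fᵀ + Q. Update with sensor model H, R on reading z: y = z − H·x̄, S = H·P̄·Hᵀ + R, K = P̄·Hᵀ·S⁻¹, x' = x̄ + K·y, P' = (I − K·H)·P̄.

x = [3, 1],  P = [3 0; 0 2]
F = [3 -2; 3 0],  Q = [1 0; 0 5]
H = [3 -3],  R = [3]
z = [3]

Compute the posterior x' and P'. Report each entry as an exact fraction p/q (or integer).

x' = [382/43, 342/43]
P' = [1305/43 1296/43; 1296/43 1301/43]

x̄ = F·x = [7, 9]
P̄ = F·P·Fᵀ + Q = [36 27; 27 32]
y = z − H·x̄ = [9]
S = H·P̄·Hᵀ + R = [129]
K = P̄·Hᵀ·S⁻¹ = [9/43; -5/43]
x' = x̄ + K·y = [382/43, 342/43]
P' = (I − K·H)·P̄ = [1305/43 1296/43; 1296/43 1301/43]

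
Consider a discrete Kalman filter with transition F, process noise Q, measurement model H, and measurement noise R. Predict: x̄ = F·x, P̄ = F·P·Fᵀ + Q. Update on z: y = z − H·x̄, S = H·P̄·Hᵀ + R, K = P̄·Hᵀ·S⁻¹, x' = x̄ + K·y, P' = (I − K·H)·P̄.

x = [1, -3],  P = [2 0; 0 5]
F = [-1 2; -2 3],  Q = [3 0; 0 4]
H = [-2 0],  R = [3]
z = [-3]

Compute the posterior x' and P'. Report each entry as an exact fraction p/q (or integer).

x̄ = F·x = [-7, -11]
P̄ = F·P·Fᵀ + Q = [25 34; 34 57]
y = z − H·x̄ = [-17]
S = H·P̄·Hᵀ + R = [103]
K = P̄·Hᵀ·S⁻¹ = [-50/103; -68/103]
x' = x̄ + K·y = [129/103, 23/103]
P' = (I − K·H)·P̄ = [75/103 102/103; 102/103 1247/103]

x' = [129/103, 23/103]
P' = [75/103 102/103; 102/103 1247/103]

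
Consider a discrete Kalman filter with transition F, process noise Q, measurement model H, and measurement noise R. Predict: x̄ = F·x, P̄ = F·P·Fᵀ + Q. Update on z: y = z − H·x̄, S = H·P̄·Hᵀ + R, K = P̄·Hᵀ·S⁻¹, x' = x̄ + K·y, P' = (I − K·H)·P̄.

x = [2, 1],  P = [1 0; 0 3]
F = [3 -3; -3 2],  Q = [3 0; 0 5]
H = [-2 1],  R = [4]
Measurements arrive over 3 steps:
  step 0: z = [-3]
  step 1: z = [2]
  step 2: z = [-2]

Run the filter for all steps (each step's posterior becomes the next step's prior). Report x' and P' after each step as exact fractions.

step 0: x̄ = F·x = [3, -4]
step 0: P̄ = F·P·Fᵀ + Q = [39 -27; -27 26]
step 0: y = z − H·x̄ = [7]
step 0: S = H·P̄·Hᵀ + R = [294]
step 0: K = P̄·Hᵀ·S⁻¹ = [-5/14; 40/147]
step 0: x' = x̄ + K·y = [1/2, -44/21]
step 0: P' = (I − K·H)·P̄ = [3/2 11/7; 11/7 622/147]
step 1: x̄ = F·x = [109/14, -239/42]
step 1: P̄ = F·P·Fᵀ + Q = [2577/98 -1501/98; -1501/98 4871/294]
step 1: y = z − H·x̄ = [977/42]
step 1: S = H·P̄·Hᵀ + R = [54983/294]
step 1: K = P̄·Hᵀ·S⁻¹ = [-19965/54983; 13877/54983]
step 1: x' = x̄ + K·y = [-36342/54983, 9926/54983]
step 1: P' = (I − K·H)·P̄ = [90042/54983 100224/54983; 100224/54983 255956/54983]
step 2: x̄ = F·x = [-138804/54983, 128878/54983]
step 2: P̄ = F·P·Fᵀ + Q = [1474899/54983 -842754/54983; -842754/54983 906429/54983]
step 2: y = z − H·x̄ = [-516452/54983]
step 2: S = H·P̄·Hᵀ + R = [10396973/54983]
step 2: K = P̄·Hᵀ·S⁻¹ = [-3792552/10396973; 2591937/10396973]
step 2: x' = x̄ + K·y = [9376164/10396973, 24190/10396973]
step 2: P' = (I − K·H)·P̄ = [17296881/10396973 19423554/10396973; 19423554/10396973 49214856/10396973]

step 0: x' = [1/2, -44/21], P' = [3/2 11/7; 11/7 622/147]
step 1: x' = [-36342/54983, 9926/54983], P' = [90042/54983 100224/54983; 100224/54983 255956/54983]
step 2: x' = [9376164/10396973, 24190/10396973], P' = [17296881/10396973 19423554/10396973; 19423554/10396973 49214856/10396973]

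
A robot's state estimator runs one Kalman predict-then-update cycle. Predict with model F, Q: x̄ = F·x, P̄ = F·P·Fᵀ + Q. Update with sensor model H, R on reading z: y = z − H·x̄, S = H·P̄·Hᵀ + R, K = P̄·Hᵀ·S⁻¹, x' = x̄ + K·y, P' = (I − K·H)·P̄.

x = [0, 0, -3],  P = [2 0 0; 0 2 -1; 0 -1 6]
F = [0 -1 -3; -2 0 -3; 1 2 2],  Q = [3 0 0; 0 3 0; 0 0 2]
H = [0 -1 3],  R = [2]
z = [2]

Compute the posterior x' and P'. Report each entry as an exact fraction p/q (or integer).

x' = [444/523, -136/523, 284/523]
P' = [6110/523 2124/523 610/523; 2124/523 6106/523 1924/523; 610/523 1924/523 720/523]

x̄ = F·x = [9, 9, -6]
P̄ = F·P·Fᵀ + Q = [53 51 -32; 51 65 -34; -32 -34 28]
y = z − H·x̄ = [29]
S = H·P̄·Hᵀ + R = [523]
K = P̄·Hᵀ·S⁻¹ = [-147/523; -167/523; 118/523]
x' = x̄ + K·y = [444/523, -136/523, 284/523]
P' = (I − K·H)·P̄ = [6110/523 2124/523 610/523; 2124/523 6106/523 1924/523; 610/523 1924/523 720/523]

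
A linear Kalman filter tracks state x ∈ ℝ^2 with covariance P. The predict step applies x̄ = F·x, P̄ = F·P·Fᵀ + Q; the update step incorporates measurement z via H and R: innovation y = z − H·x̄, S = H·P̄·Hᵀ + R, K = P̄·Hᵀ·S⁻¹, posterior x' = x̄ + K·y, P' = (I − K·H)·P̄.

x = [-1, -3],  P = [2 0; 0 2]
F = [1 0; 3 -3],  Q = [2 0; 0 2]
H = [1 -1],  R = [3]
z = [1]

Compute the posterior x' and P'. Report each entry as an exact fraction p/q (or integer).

x̄ = F·x = [-1, 6]
P̄ = F·P·Fᵀ + Q = [4 6; 6 38]
y = z − H·x̄ = [8]
S = H·P̄·Hᵀ + R = [33]
K = P̄·Hᵀ·S⁻¹ = [-2/33; -32/33]
x' = x̄ + K·y = [-49/33, -58/33]
P' = (I − K·H)·P̄ = [128/33 134/33; 134/33 230/33]

x' = [-49/33, -58/33]
P' = [128/33 134/33; 134/33 230/33]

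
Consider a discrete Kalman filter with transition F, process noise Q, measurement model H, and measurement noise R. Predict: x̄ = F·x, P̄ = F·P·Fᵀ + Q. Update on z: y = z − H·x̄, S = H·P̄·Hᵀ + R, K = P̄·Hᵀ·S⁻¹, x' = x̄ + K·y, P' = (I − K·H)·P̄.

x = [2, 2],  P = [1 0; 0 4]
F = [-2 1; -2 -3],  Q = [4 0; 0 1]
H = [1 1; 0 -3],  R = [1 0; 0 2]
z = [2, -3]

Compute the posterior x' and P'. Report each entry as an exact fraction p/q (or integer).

x̄ = F·x = [-2, -10]
P̄ = F·P·Fᵀ + Q = [12 -8; -8 41]
y = z − H·x̄ = [14, -33]
S = H·P̄·Hᵀ + R = [38 -99; -99 371]
K = P̄·Hᵀ·S⁻¹ = [3860/4297 1308/4297; 66/4297 -1407/4297]
x' = x̄ + K·y = [2282/4297, 4385/4297]
P' = (I − K·H)·P̄ = [4732/4297 -872/4297; -872/4297 938/4297]

x' = [2282/4297, 4385/4297]
P' = [4732/4297 -872/4297; -872/4297 938/4297]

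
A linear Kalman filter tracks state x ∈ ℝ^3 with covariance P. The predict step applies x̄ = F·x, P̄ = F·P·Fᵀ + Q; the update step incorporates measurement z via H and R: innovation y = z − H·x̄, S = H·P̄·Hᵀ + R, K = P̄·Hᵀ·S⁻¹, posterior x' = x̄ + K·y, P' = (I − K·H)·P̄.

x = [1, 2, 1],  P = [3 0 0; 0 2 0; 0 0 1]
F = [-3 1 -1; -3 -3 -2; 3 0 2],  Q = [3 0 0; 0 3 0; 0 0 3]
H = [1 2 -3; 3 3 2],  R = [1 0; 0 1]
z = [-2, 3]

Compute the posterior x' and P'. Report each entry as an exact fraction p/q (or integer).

x' = [46338/13859, -68197/27718, 3685/27718]
P' = [134780/13859 -227417/27718 -31463/13859; -227417/27718 387975/55436 53079/27718; -31463/13859 53079/27718 16791/27718]

x̄ = F·x = [-2, -11, 5]
P̄ = F·P·Fᵀ + Q = [33 23 -29; 23 52 -31; -29 -31 34]
y = z − H·x̄ = [37, 32]
S = H·P̄·Hᵀ + R = [1186 772; 772 596]
K = P̄·Hᵀ·S⁻¹ = [1752/13859 577/27718; 1321/27718 11739/55436; -7141/27718 4041/27718]
x' = x̄ + K·y = [46338/13859, -68197/27718, 3685/27718]
P' = (I − K·H)·P̄ = [134780/13859 -227417/27718 -31463/13859; -227417/27718 387975/55436 53079/27718; -31463/13859 53079/27718 16791/27718]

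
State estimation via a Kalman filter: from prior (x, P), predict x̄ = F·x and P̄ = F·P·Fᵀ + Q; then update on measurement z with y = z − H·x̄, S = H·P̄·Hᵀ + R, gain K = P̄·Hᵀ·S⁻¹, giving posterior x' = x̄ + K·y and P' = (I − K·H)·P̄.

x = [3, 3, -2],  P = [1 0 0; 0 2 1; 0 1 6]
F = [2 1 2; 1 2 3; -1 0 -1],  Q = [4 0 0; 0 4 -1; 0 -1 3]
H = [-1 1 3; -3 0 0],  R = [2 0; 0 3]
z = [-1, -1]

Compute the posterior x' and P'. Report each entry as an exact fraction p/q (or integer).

x̄ = F·x = [5, 3, -1]
P̄ = F·P·Fᵀ + Q = [38 49 -15; 49 79 -22; -15 -22 10]
y = z − H·x̄ = [4, 14]
S = H·P̄·Hᵀ + R = [69 102; 102 345]
K = P̄·Hᵀ·S⁻¹ = [-34/4467 -1466/4467; 286/1489 -719/1489; 1115/4467 253/4467]
x' = x̄ + K·y = [1675/4467, -4455/1489, 3535/4467]
P' = (I − K·H)·P̄ = [1466/4467 719/1489 -253/4467; 719/1489 22234/1489 -6981/1489; -253/4467 -6981/1489 7640/4467]

x' = [1675/4467, -4455/1489, 3535/4467]
P' = [1466/4467 719/1489 -253/4467; 719/1489 22234/1489 -6981/1489; -253/4467 -6981/1489 7640/4467]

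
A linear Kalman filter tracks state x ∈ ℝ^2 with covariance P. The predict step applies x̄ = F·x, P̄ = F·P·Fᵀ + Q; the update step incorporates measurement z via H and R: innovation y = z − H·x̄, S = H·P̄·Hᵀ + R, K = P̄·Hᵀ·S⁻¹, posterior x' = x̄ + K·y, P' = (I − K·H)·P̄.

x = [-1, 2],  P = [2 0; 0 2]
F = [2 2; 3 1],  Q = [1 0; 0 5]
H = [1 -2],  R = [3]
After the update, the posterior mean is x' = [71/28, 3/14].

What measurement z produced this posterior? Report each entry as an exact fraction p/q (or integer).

z = [2]

x̄ = F·x = [2, -1]
P̄ = F·P·Fᵀ + Q = [17 16; 16 25]
S = H·P̄·Hᵀ + R = [56]
K = P̄·Hᵀ·S⁻¹ = [-15/56; -17/28]
x' − x̄ = [15/28, 17/14] = K·y
y = (KᵀK)⁻¹·Kᵀ·(x' − x̄) = [-2]
z = y + H·x̄ = [-2] + [4] = [2]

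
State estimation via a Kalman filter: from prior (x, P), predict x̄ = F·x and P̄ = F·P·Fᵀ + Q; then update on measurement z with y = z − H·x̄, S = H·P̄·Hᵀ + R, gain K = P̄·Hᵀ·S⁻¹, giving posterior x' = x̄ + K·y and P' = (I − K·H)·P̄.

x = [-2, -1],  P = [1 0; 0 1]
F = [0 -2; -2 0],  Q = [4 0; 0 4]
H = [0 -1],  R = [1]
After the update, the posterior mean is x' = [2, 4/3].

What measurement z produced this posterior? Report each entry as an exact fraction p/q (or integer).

z = [-1]

x̄ = F·x = [2, 4]
P̄ = F·P·Fᵀ + Q = [8 0; 0 8]
S = H·P̄·Hᵀ + R = [9]
K = P̄·Hᵀ·S⁻¹ = [0; -8/9]
x' − x̄ = [0, -8/3] = K·y
y = (KᵀK)⁻¹·Kᵀ·(x' − x̄) = [3]
z = y + H·x̄ = [3] + [-4] = [-1]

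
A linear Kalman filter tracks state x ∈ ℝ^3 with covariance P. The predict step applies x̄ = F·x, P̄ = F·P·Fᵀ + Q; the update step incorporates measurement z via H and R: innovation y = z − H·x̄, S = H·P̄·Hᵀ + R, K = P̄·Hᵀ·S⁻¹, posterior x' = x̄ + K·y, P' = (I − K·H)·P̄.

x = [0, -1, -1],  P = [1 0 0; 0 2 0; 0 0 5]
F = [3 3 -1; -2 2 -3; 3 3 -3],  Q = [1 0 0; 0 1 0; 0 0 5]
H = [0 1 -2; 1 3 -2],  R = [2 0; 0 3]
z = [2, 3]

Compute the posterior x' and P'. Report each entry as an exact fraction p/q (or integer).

x̄ = F·x = [-2, 1, 0]
P̄ = F·P·Fᵀ + Q = [33 21 42; 21 58 51; 42 51 77]
y = z − H·x̄ = [1, 2]
S = H·P̄·Hᵀ + R = [164 11; 11 212]
K = P̄·Hᵀ·S⁻¹ = [-4496/11549 887/11549; -10351/34647 15736/34647; -7429/11549 2619/11549]
x' = x̄ + K·y = [-25820/11549, 55768/34647, -2191/11549]
P' = (I − K·H)·P̄ = [87225/11549 -37786/11549 -14397/11549; -37786/11549 90634/34647 18556/11549; -14397/11549 18556/11549 16707/11549]

x' = [-25820/11549, 55768/34647, -2191/11549]
P' = [87225/11549 -37786/11549 -14397/11549; -37786/11549 90634/34647 18556/11549; -14397/11549 18556/11549 16707/11549]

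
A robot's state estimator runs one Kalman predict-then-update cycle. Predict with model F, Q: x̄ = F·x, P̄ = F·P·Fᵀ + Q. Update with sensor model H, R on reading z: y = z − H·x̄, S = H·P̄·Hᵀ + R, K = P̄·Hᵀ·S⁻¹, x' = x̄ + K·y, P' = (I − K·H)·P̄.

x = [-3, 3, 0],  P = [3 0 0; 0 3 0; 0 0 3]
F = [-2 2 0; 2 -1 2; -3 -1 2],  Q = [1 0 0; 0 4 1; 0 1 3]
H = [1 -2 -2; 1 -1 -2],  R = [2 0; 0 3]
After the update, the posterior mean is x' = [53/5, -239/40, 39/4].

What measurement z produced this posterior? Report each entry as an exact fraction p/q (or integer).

z = [3, -3]

x̄ = F·x = [12, -9, 6]
P̄ = F·P·Fᵀ + Q = [25 -18 12; -18 31 -2; 12 -2 45]
S = H·P̄·Hᵀ + R = [339 261; 261 219]
K = P̄·Hᵀ·S⁻¹ = [131/255 -134/255; -1633/2040 509/680; 121/204 -215/204]
x' − x̄ = [-7/5, 121/40, 15/4] = K·y
y = (KᵀK)⁻¹·Kᵀ·(x' − x̄) = [-15, -12]
z = y + H·x̄ = [-15, -12] + [18, 9] = [3, -3]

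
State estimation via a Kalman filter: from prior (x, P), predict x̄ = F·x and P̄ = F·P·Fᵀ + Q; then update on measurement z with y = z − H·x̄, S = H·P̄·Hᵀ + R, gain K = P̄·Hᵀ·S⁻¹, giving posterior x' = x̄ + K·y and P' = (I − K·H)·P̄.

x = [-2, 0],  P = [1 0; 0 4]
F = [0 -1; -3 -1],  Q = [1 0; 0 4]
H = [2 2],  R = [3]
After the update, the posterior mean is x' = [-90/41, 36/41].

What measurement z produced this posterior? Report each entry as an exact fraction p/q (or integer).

z = [-3]

x̄ = F·x = [0, 6]
P̄ = F·P·Fᵀ + Q = [5 4; 4 17]
S = H·P̄·Hᵀ + R = [123]
K = P̄·Hᵀ·S⁻¹ = [6/41; 14/41]
x' − x̄ = [-90/41, -210/41] = K·y
y = (KᵀK)⁻¹·Kᵀ·(x' − x̄) = [-15]
z = y + H·x̄ = [-15] + [12] = [-3]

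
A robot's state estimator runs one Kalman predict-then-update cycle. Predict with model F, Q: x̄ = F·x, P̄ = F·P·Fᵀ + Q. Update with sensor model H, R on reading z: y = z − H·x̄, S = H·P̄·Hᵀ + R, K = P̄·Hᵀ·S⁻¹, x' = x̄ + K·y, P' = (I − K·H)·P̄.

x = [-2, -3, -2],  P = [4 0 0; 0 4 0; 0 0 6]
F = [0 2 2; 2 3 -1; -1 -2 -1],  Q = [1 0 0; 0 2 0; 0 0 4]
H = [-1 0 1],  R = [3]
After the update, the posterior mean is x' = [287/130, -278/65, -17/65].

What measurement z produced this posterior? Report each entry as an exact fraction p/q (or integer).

z = [-3]

x̄ = F·x = [-10, -11, 10]
P̄ = F·P·Fᵀ + Q = [41 12 -28; 12 60 -26; -28 -26 30]
S = H·P̄·Hᵀ + R = [130]
K = P̄·Hᵀ·S⁻¹ = [-69/130; -19/65; 29/65]
x' − x̄ = [1587/130, 437/65, -667/65] = K·y
y = (KᵀK)⁻¹·Kᵀ·(x' − x̄) = [-23]
z = y + H·x̄ = [-23] + [20] = [-3]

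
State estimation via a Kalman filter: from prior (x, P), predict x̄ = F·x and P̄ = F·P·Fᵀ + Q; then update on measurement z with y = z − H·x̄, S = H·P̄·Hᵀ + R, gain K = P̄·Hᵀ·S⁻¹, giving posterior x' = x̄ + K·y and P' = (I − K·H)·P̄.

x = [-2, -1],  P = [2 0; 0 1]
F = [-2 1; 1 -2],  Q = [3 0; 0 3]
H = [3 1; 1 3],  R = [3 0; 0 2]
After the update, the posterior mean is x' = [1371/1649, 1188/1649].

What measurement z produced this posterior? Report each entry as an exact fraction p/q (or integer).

z = [3, 3]

x̄ = F·x = [3, 0]
P̄ = F·P·Fᵀ + Q = [12 -6; -6 9]
S = H·P̄·Hᵀ + R = [84 3; 3 59]
K = P̄·Hᵀ·S⁻¹ = [596/1649 -198/1649; -198/1649 597/1649]
x' − x̄ = [-3576/1649, 1188/1649] = K·y
y = (KᵀK)⁻¹·Kᵀ·(x' − x̄) = [-6, 0]
z = y + H·x̄ = [-6, 0] + [9, 3] = [3, 3]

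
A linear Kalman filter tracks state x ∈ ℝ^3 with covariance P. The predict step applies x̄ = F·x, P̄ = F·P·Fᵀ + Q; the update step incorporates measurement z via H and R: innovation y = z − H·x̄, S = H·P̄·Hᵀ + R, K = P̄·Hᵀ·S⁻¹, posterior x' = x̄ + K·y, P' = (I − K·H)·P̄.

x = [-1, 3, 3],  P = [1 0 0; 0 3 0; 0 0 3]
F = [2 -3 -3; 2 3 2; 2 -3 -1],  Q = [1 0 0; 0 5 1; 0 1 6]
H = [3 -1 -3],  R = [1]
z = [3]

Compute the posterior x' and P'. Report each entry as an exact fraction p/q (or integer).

x' = [-1314/149, 458/149, -1610/149]
P' = [3989/149 -1846/149 4588/149; -1846/149 6735/298 -2954/149; 4588/149 -2954/149 5568/149]

x̄ = F·x = [-20, 13, -14]
P̄ = F·P·Fᵀ + Q = [59 -41 40; -41 48 -28; 40 -28 40]
y = z − H·x̄ = [34]
S = H·P̄·Hᵀ + R = [298]
K = P̄·Hᵀ·S⁻¹ = [49/149; -87/298; 14/149]
x' = x̄ + K·y = [-1314/149, 458/149, -1610/149]
P' = (I − K·H)·P̄ = [3989/149 -1846/149 4588/149; -1846/149 6735/298 -2954/149; 4588/149 -2954/149 5568/149]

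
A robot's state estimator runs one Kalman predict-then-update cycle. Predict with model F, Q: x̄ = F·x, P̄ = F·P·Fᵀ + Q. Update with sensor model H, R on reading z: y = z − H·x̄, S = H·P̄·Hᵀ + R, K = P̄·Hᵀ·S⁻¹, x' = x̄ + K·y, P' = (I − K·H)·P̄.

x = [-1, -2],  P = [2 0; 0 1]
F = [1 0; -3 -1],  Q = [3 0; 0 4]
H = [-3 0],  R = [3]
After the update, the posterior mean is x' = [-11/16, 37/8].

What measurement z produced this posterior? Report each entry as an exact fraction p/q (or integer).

x̄ = F·x = [-1, 5]
P̄ = F·P·Fᵀ + Q = [5 -6; -6 23]
S = H·P̄·Hᵀ + R = [48]
K = P̄·Hᵀ·S⁻¹ = [-5/16; 3/8]
x' − x̄ = [5/16, -3/8] = K·y
y = (KᵀK)⁻¹·Kᵀ·(x' − x̄) = [-1]
z = y + H·x̄ = [-1] + [3] = [2]

z = [2]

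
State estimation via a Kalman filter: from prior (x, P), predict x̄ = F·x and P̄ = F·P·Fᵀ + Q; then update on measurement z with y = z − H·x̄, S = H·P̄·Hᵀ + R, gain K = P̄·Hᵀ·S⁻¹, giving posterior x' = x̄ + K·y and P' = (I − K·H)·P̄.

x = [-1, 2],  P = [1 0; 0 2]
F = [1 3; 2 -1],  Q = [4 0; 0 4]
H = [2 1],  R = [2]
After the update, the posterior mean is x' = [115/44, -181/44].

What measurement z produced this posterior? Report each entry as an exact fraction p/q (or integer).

x̄ = F·x = [5, -4]
P̄ = F·P·Fᵀ + Q = [23 -4; -4 10]
S = H·P̄·Hᵀ + R = [88]
K = P̄·Hᵀ·S⁻¹ = [21/44; 1/44]
x' − x̄ = [-105/44, -5/44] = K·y
y = (KᵀK)⁻¹·Kᵀ·(x' − x̄) = [-5]
z = y + H·x̄ = [-5] + [6] = [1]

z = [1]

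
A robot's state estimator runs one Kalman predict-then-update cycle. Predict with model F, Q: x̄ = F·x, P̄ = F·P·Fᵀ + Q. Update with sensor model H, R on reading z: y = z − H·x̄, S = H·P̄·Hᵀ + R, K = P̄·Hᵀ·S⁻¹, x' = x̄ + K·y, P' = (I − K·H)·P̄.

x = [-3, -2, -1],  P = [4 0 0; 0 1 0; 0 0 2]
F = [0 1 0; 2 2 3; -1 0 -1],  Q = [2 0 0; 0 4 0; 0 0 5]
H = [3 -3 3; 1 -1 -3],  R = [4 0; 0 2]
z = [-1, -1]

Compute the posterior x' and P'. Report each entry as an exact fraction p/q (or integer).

x̄ = F·x = [-2, -13, 4]
P̄ = F·P·Fᵀ + Q = [3 2 0; 2 42 -14; 0 -14 11]
y = z − H·x̄ = [-46, 0]
S = H·P̄·Hᵀ + R = [724 -60; -60 58]
K = P̄·Hᵀ·S⁻¹ = [117/19196 113/4799; -2319/9598 -1034/4799; 1605/19196 -1157/4799]
x' = x̄ + K·y = [-21887/9598, -9050/4799, 1477/9598]
P' = (I − K·H)·P̄ = [56785/19196 28221/9598 -187/19196; 28221/9598 15787/4799 261/9598; -187/19196 261/9598 2849/19196]

x' = [-21887/9598, -9050/4799, 1477/9598]
P' = [56785/19196 28221/9598 -187/19196; 28221/9598 15787/4799 261/9598; -187/19196 261/9598 2849/19196]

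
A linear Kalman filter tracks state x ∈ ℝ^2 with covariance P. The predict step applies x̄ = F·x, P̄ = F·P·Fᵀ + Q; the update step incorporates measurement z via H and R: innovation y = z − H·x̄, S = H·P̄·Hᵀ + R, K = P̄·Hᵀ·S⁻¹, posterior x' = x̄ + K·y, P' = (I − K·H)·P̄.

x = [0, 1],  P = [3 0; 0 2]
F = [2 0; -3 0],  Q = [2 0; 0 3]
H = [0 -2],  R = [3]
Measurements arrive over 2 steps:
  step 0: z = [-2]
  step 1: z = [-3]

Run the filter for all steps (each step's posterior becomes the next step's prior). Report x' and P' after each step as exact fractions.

step 0: x' = [-24/41, 40/41], P' = [142/41 -18/41; -18/41 30/41]
step 1: x' = [-1944/1909, 2874/1909], P' = [6658/1909 -852/1909; -852/1909 1401/1909]

step 0: x̄ = F·x = [0, 0]
step 0: P̄ = F·P·Fᵀ + Q = [14 -18; -18 30]
step 0: y = z − H·x̄ = [-2]
step 0: S = H·P̄·Hᵀ + R = [123]
step 0: K = P̄·Hᵀ·S⁻¹ = [12/41; -20/41]
step 0: x' = x̄ + K·y = [-24/41, 40/41]
step 0: P' = (I − K·H)·P̄ = [142/41 -18/41; -18/41 30/41]
step 1: x̄ = F·x = [-48/41, 72/41]
step 1: P̄ = F·P·Fᵀ + Q = [650/41 -852/41; -852/41 1401/41]
step 1: y = z − H·x̄ = [21/41]
step 1: S = H·P̄·Hᵀ + R = [5727/41]
step 1: K = P̄·Hᵀ·S⁻¹ = [568/1909; -934/1909]
step 1: x' = x̄ + K·y = [-1944/1909, 2874/1909]
step 1: P' = (I − K·H)·P̄ = [6658/1909 -852/1909; -852/1909 1401/1909]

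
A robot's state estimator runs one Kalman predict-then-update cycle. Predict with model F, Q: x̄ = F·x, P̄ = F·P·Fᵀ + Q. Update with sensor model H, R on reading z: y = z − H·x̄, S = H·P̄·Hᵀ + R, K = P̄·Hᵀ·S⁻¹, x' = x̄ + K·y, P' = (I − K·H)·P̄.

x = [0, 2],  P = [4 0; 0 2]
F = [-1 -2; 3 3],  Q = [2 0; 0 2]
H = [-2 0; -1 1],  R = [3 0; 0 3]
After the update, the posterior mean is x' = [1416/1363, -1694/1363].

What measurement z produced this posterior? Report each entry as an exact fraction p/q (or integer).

x̄ = F·x = [-4, 6]
P̄ = F·P·Fᵀ + Q = [14 -24; -24 56]
S = H·P̄·Hᵀ + R = [59 76; 76 121]
K = P̄·Hᵀ·S⁻¹ = [-500/1363 -114/1363; -272/1363 1072/1363]
x' − x̄ = [6868/1363, -9872/1363] = K·y
y = (KᵀK)⁻¹·Kᵀ·(x' − x̄) = [-11, -12]
z = y + H·x̄ = [-11, -12] + [8, 10] = [-3, -2]

z = [-3, -2]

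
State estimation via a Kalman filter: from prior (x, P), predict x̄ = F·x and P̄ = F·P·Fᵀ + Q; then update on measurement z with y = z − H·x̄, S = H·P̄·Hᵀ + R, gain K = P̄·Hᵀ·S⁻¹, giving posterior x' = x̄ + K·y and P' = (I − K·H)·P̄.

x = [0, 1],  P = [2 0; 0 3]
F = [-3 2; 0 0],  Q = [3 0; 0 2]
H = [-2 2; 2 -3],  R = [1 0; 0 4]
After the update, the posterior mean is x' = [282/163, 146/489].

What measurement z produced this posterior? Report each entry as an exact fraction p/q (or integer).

x̄ = F·x = [2, 0]
P̄ = F·P·Fᵀ + Q = [33 0; 0 2]
S = H·P̄·Hᵀ + R = [141 -144; -144 154]
K = P̄·Hᵀ·S⁻¹ = [-110/163 -33/163; -124/489 -45/163]
x' − x̄ = [-44/163, 146/489] = K·y
y = (KᵀK)⁻¹·Kᵀ·(x' − x̄) = [1, -2]
z = y + H·x̄ = [1, -2] + [-4, 4] = [-3, 2]

z = [-3, 2]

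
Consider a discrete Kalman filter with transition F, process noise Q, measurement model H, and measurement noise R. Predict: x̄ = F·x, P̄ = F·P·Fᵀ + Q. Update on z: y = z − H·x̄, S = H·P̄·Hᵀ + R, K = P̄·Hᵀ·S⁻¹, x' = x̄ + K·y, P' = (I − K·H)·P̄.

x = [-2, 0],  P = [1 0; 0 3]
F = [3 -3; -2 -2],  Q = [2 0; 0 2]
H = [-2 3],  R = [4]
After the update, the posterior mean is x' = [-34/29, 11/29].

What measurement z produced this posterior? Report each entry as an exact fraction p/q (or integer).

z = [3]

x̄ = F·x = [-6, 4]
P̄ = F·P·Fᵀ + Q = [38 12; 12 18]
S = H·P̄·Hᵀ + R = [174]
K = P̄·Hᵀ·S⁻¹ = [-20/87; 5/29]
x' − x̄ = [140/29, -105/29] = K·y
y = (KᵀK)⁻¹·Kᵀ·(x' − x̄) = [-21]
z = y + H·x̄ = [-21] + [24] = [3]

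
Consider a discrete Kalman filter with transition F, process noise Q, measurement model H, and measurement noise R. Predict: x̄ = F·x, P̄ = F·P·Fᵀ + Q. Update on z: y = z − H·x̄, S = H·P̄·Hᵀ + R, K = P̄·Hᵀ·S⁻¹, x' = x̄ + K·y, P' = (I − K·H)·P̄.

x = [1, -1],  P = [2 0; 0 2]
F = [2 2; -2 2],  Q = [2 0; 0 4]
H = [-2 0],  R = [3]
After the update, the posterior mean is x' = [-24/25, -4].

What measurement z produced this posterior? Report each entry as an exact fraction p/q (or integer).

z = [2]

x̄ = F·x = [0, -4]
P̄ = F·P·Fᵀ + Q = [18 0; 0 20]
S = H·P̄·Hᵀ + R = [75]
K = P̄·Hᵀ·S⁻¹ = [-12/25; 0]
x' − x̄ = [-24/25, 0] = K·y
y = (KᵀK)⁻¹·Kᵀ·(x' − x̄) = [2]
z = y + H·x̄ = [2] + [0] = [2]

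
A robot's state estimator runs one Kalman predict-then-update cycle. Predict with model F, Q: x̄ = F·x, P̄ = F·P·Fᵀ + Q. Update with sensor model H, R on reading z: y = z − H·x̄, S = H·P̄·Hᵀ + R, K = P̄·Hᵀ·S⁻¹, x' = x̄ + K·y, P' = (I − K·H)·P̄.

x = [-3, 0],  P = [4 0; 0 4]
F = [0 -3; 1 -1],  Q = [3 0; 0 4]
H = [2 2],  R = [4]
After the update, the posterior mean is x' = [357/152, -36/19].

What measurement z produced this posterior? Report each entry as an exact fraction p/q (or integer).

x̄ = F·x = [0, -3]
P̄ = F·P·Fᵀ + Q = [39 12; 12 12]
S = H·P̄·Hᵀ + R = [304]
K = P̄·Hᵀ·S⁻¹ = [51/152; 3/19]
x' − x̄ = [357/152, 21/19] = K·y
y = (KᵀK)⁻¹·Kᵀ·(x' − x̄) = [7]
z = y + H·x̄ = [7] + [-6] = [1]

z = [1]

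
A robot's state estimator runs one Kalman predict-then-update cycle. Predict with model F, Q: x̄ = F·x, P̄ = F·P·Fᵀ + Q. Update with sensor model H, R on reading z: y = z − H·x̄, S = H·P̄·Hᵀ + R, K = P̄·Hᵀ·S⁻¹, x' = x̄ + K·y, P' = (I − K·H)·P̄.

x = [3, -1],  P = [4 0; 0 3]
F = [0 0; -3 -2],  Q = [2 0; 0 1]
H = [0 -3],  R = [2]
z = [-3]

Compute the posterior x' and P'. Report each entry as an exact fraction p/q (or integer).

x̄ = F·x = [0, -7]
P̄ = F·P·Fᵀ + Q = [2 0; 0 49]
y = z − H·x̄ = [-24]
S = H·P̄·Hᵀ + R = [443]
K = P̄·Hᵀ·S⁻¹ = [0; -147/443]
x' = x̄ + K·y = [0, 427/443]
P' = (I − K·H)·P̄ = [2 0; 0 98/443]

x' = [0, 427/443]
P' = [2 0; 0 98/443]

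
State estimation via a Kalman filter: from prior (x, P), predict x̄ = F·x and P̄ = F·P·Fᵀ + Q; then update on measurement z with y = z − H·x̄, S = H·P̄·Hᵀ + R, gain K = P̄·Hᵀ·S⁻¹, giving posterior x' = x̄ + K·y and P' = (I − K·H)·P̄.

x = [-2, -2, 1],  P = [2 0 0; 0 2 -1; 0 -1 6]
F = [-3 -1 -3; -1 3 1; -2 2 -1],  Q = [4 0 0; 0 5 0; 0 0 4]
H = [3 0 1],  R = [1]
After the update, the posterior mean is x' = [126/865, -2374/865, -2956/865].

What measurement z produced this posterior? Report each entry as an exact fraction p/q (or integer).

z = [-3]

x̄ = F·x = [5, -3, -1]
P̄ = F·P·Fᵀ + Q = [72 -8 31; -8 25 11; 31 11 30]
S = H·P̄·Hᵀ + R = [865]
K = P̄·Hᵀ·S⁻¹ = [247/865; -13/865; 123/865]
x' − x̄ = [-4199/865, 221/865, -2091/865] = K·y
y = (KᵀK)⁻¹·Kᵀ·(x' − x̄) = [-17]
z = y + H·x̄ = [-17] + [14] = [-3]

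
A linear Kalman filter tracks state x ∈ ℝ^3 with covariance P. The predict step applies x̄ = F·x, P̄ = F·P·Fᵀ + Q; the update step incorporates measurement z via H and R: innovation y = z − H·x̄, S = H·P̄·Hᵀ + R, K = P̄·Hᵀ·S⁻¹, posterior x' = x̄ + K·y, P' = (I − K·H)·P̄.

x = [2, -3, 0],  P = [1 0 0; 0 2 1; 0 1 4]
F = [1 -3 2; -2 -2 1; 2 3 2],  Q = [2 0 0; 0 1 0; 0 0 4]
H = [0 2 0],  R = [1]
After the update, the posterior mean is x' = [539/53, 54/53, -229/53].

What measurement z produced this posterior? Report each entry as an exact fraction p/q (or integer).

x̄ = F·x = [11, 2, -5]
P̄ = F·P·Fᵀ + Q = [25 11 0; 11 13 -9; 0 -9 54]
S = H·P̄·Hᵀ + R = [53]
K = P̄·Hᵀ·S⁻¹ = [22/53; 26/53; -18/53]
x' − x̄ = [-44/53, -52/53, 36/53] = K·y
y = (KᵀK)⁻¹·Kᵀ·(x' − x̄) = [-2]
z = y + H·x̄ = [-2] + [4] = [2]

z = [2]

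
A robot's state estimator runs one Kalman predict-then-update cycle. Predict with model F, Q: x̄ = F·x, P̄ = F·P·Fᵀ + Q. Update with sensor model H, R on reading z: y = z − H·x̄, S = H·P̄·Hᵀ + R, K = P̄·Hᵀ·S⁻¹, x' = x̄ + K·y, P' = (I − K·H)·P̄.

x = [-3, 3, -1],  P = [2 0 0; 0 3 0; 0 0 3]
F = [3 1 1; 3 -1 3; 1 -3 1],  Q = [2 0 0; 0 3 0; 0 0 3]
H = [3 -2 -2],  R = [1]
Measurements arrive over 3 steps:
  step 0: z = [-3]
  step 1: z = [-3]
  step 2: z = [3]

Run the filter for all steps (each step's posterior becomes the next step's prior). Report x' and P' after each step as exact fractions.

step 0: x' = [-1507/161, -1427/161, -1795/483], P' = [3886/161 4644/161 1180/161; 4644/161 6183/161 796/161; 1180/161 796/161 2981/483]
step 1: x' = [-39203233/2359805, -9600537/471961, -7241863/2359805], P' = [241191442/2359805 62872176/471961 47093552/2359805; 62872176/471961 82996443/471961 11284080/471961; 47093552/2359805 11284080/471961 14449367/2359805]
step 2: x' = [-190371567317/51155505087, -84856321803/17051835029, -107452591763/51155505087], P' = [2829833376202/51155505087 1228615027548/17051835029 551106095020/51155505087; 1228615027548/17051835029 1638257377659/17051835029 203404118436/17051835029; 551106095020/51155505087 203404118436/17051835029 221319879265/51155505087]

step 0: x̄ = F·x = [-7, -15, -13]
step 0: P̄ = F·P·Fᵀ + Q = [26 24 0; 24 51 24; 0 24 35]
step 0: y = z − H·x̄ = [-38]
step 0: S = H·P̄·Hᵀ + R = [483]
step 0: K = P̄·Hᵀ·S⁻¹ = [10/161; -26/161; -118/483]
step 0: x' = x̄ + K·y = [-1507/161, -1427/161, -1795/483]
step 0: P' = (I − K·H)·P̄ = [3886/161 4644/161 1180/161; 4644/161 6183/161 796/161; 1180/161 796/161 2981/483]
step 1: x̄ = F·x = [-19639/483, -4889/161, 6527/483]
step 1: P̄ = F·P·Fᵀ + Q = [237026/483 47524/161 -119764/483; 47524/161 39183/161 -14132/161; -119764/483 -14132/161 92189/483]
step 1: y = z − H·x̄ = [5884/69]
step 1: S = H·P̄·Hᵀ + R = [337115/69]
step 1: K = P̄·Hᵀ·S⁻¹ = [95066/337115; 7926/67423; -65554/337115]
step 1: x' = x̄ + K·y = [-39203233/2359805, -9600537/471961, -7241863/2359805]
step 1: P' = (I − K·H)·P̄ = [241191442/2359805 62872176/471961 47093552/2359805; 62872176/471961 82996443/471961 11284080/471961; 47093552/2359805 11284080/471961 14449367/2359805]
step 2: x̄ = F·x = [-172854247/2359805, -91332603/2359805, 97562959/2359805]
step 2: P̄ = F·P·Fᵀ + Q = [4886441562/2359805 2477052288/2359805 -2946276584/2359805; 2477052288/2359805 1345825167/2359805 -1413382416/2359805; -2946276584/2359805 -1413382416/2359805 1867059583/2359805]
step 2: y = z − H·x̄ = [538102868/2359805]
step 2: S = H·P̄·Hᵀ + R = [51155505087/2359805]
step 2: K = P̄·Hᵀ·S⁻¹ = [15597773278/51155505087; 2522090454/17051835029; -9746184086/51155505087]
step 2: x' = x̄ + K·y = [-190371567317/51155505087, -84856321803/17051835029, -107452591763/51155505087]
step 2: P' = (I − K·H)·P̄ = [2829833376202/51155505087 1228615027548/17051835029 551106095020/51155505087; 1228615027548/17051835029 1638257377659/17051835029 203404118436/17051835029; 551106095020/51155505087 203404118436/17051835029 221319879265/51155505087]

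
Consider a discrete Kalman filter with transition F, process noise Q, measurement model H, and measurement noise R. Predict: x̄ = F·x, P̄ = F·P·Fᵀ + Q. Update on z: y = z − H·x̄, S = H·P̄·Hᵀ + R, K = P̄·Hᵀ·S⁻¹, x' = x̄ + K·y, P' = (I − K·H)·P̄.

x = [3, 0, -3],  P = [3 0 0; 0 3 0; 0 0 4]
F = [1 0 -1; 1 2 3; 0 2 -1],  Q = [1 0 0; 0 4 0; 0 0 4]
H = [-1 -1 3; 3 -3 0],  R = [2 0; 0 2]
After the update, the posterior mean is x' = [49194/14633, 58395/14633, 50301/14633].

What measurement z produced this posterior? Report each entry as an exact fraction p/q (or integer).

x̄ = F·x = [6, -6, 3]
P̄ = F·P·Fᵀ + Q = [8 -9 4; -9 55 0; 4 0 20]
S = H·P̄·Hᵀ + R = [203 177; 177 731]
K = P̄·Hᵀ·S⁻¹ = [119/29266 2013/29266; 179/58532 -15417/58532; 9703/29266 -1869/29266]
x' − x̄ = [-38604/14633, 146193/14633, 6402/14633] = K·y
y = (KᵀK)⁻¹·Kᵀ·(x' − x̄) = [-6, -38]
z = y + H·x̄ = [-6, -38] + [9, 36] = [3, -2]

z = [3, -2]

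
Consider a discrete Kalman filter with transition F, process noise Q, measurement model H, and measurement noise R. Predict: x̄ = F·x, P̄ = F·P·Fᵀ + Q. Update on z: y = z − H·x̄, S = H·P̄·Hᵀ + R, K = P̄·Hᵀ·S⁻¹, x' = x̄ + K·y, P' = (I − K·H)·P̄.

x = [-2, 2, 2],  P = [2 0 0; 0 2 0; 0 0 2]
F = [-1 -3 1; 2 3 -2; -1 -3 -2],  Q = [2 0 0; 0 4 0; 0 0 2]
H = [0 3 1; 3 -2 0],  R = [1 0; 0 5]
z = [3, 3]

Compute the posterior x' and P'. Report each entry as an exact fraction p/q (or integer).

x̄ = F·x = [-2, -2, -8]
P̄ = F·P·Fᵀ + Q = [24 -26 16; -26 38 -14; 16 -14 30]
y = z − H·x̄ = [17, 5]
S = H·P̄·Hᵀ + R = [289 -386; -386 685]
K = P̄·Hᵀ·S⁻¹ = [1798/16323 3968/16323; 9056/48969 -5906/48969; 21116/48969 17332/48969]
x' = x̄ + K·y = [5920/5441, 8828/16323, 17960/16323]
P' = (I − K·H)·P̄ = [3732/5441 6874/16323 -18824/16323; 6874/16323 45698/48969 -128038/48969; -18824/16323 -128038/48969 405230/48969]

x' = [5920/5441, 8828/16323, 17960/16323]
P' = [3732/5441 6874/16323 -18824/16323; 6874/16323 45698/48969 -128038/48969; -18824/16323 -128038/48969 405230/48969]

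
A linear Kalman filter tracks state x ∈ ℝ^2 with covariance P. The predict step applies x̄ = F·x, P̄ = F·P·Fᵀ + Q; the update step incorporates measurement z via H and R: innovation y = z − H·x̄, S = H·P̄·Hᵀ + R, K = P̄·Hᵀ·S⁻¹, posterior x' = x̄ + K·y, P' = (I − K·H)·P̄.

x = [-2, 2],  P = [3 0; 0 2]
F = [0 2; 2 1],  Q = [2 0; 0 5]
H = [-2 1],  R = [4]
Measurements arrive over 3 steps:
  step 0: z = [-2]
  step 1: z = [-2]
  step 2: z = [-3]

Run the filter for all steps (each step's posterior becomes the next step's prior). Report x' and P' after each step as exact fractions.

step 0: x̄ = F·x = [4, -2]
step 0: P̄ = F·P·Fᵀ + Q = [10 4; 4 19]
step 0: y = z − H·x̄ = [8]
step 0: S = H·P̄·Hᵀ + R = [47]
step 0: K = P̄·Hᵀ·S⁻¹ = [-16/47; 11/47]
step 0: x' = x̄ + K·y = [60/47, -6/47]
step 0: P' = (I − K·H)·P̄ = [214/47 364/47; 364/47 772/47]
step 1: x̄ = F·x = [-12/47, 114/47]
step 1: P̄ = F·P·Fᵀ + Q = [3182/47 3000/47; 3000/47 3319/47]
step 1: y = z − H·x̄ = [-232/47]
step 1: S = H·P̄·Hᵀ + R = [4235/47]
step 1: K = P̄·Hᵀ·S⁻¹ = [-3364/4235; -383/605]
step 1: x' = x̄ + K·y = [15524/4235, 3358/605]
step 1: P' = (I − K·H)·P̄ = [45942/4235 11204/605; 11204/605 20876/605]
step 2: x̄ = F·x = [6716/605, 54554/4235]
step 2: P̄ = F·P·Fᵀ + Q = [84714/605 86568/605; 86568/605 664787/4235]
step 2: y = z − H·x̄ = [5353/847]
step 2: S = H·P̄·Hᵀ + R = [125963/847]
step 2: K = P̄·Hᵀ·S⁻¹ = [-116004/125963; -109433/125963]
step 2: x' = x̄ + K·y = [3325768/629815, 4655031/629815]
step 2: P' = (I − K·H)·P̄ = [8749902/629815 15179724/629815; 15179724/629815 28170788/629815]

step 0: x' = [60/47, -6/47], P' = [214/47 364/47; 364/47 772/47]
step 1: x' = [15524/4235, 3358/605], P' = [45942/4235 11204/605; 11204/605 20876/605]
step 2: x' = [3325768/629815, 4655031/629815], P' = [8749902/629815 15179724/629815; 15179724/629815 28170788/629815]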